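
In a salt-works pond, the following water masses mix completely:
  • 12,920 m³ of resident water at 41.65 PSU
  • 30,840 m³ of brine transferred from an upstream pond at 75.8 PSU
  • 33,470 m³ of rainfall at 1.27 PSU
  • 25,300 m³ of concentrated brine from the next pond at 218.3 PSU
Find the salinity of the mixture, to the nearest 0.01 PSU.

82.33 PSU

Total salt / total volume:
salt = 12,920×41.65 + 30,840×75.8 + 33,470×1.27 + 25,300×218.3 = 538,118 + 2,337,672 + 42,506.9 + 5,522,990 = 8,441,286.9
volume = 12,920 + 30,840 + 33,470 + 25,300 = 102,530 m³
S = 8,441,286.9 / 102,530 = 82.3299 PSU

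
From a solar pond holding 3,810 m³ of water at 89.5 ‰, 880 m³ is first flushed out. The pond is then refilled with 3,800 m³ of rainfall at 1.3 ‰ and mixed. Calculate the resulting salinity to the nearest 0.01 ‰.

Remaining after removal: 2,930 m³ at 89.5 ‰ (salt = 262,235)
After addition: salt = 262,235 + 3,800×1.3 = 267,175; volume = 6,730 m³
S = 267,175 / 6,730 = 39.6991 ‰

39.70 ‰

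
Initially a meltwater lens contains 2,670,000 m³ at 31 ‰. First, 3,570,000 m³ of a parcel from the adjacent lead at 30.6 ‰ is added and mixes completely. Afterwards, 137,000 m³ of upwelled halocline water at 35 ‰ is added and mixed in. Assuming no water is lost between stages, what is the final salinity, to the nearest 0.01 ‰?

30.86 ‰

Mass of salt is conserved:
Initial salt = 2,670,000×31 = 82,770,000
After stage 1: salt = 82,770,000 + 3,570,000×30.6 = 192,012,000; volume = 6,240,000 m³; S = 30.771 ‰
After stage 2: salt = 192,012,000 + 137,000×35 = 196,807,000; volume = 6,377,000 m³
S = 196,807,000 / 6,377,000 = 30.862 ‰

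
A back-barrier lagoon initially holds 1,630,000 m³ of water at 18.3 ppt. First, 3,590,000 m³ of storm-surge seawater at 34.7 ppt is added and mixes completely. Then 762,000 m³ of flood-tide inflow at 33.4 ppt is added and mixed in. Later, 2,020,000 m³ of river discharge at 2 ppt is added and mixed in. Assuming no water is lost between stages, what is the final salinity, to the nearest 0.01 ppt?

22.98 ppt

By conservation of dissolved salt,
Initial salt = 1,630,000×18.3 = 29,829,000
After stage 1: salt = 29,829,000 + 3,590,000×34.7 = 154,402,000; volume = 5,220,000 m³; S = 29.579 ppt
After stage 2: salt = 154,402,000 + 762,000×33.4 = 179,852,800; volume = 5,982,000 m³; S = 30.066 ppt
After stage 3: salt = 179,852,800 + 2,020,000×2 = 183,892,800; volume = 8,002,000 m³
S = 183,892,800 / 8,002,000 = 22.9809 ppt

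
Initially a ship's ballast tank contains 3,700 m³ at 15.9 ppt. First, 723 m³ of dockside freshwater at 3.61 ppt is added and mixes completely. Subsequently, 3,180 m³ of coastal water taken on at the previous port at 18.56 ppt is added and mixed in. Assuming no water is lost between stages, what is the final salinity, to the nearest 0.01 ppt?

Salt balance:
Initial salt = 3,700×15.9 = 58,830
After stage 1: salt = 58,830 + 723×3.61 = 61,440.03; volume = 4,423 m³; S = 13.891 ppt
After stage 2: salt = 61,440.03 + 3,180×18.56 = 120,460.83; volume = 7,603 m³
S = 120,460.83 / 7,603 = 15.8439 ppt

15.84 ppt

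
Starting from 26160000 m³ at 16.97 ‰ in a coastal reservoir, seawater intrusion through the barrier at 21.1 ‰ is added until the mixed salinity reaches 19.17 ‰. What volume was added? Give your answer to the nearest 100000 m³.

29800000 m³

Salt balance: 26,160,000×16.97 + V×21.1 = (26,160,000+V)×19.17
443,935,200 + 21.1V = 501,487,200 + 19.17V
57,552,000 = 1.93V
V = 29,819,689.12 m³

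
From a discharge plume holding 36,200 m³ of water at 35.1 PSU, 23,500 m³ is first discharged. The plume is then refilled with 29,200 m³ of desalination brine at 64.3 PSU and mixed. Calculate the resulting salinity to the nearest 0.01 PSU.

Remaining after removal: 12,700 m³ at 35.1 PSU (salt = 445,770)
After addition: salt = 445,770 + 29,200×64.3 = 2,323,330; volume = 41,900 m³
S = 2,323,330 / 41,900 = 55.4494 PSU

55.45 PSU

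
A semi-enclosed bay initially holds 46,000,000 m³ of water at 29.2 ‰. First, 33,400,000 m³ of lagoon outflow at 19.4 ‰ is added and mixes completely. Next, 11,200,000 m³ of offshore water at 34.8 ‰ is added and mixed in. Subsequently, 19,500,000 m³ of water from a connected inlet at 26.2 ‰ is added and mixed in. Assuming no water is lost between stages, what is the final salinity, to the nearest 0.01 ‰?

26.27 ‰

Weighted by volume,
Initial salt = 46,000,000×29.2 = 1,343,200,000
After stage 1: salt = 1,343,200,000 + 33,400,000×19.4 = 1,991,160,000; volume = 79,400,000 m³; S = 25.078 ‰
After stage 2: salt = 1,991,160,000 + 11,200,000×34.8 = 2,380,920,000; volume = 90,600,000 m³; S = 26.279 ‰
After stage 3: salt = 2,380,920,000 + 19,500,000×26.2 = 2,891,820,000; volume = 110,100,000 m³
S = 2,891,820,000 / 110,100,000 = 26.2654 ‰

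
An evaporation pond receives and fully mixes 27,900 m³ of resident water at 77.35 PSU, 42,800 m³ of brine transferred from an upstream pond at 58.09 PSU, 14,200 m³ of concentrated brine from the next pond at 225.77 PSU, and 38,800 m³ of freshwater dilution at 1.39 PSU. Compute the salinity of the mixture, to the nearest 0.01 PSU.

63.90 PSU

Salt balance:
salt = 27,900×77.35 + 42,800×58.09 + 14,200×225.77 + 38,800×1.39 = 2,158,065 + 2,486,252 + 3,205,934 + 53,932 = 7,904,183
volume = 27,900 + 42,800 + 14,200 + 38,800 = 123,700 m³
S = 7,904,183 / 123,700 = 63.898 PSU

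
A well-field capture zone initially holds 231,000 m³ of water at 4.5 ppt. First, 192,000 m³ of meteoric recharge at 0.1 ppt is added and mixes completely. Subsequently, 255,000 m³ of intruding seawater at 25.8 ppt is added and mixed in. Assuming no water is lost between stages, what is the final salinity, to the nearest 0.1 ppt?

11.3 ppt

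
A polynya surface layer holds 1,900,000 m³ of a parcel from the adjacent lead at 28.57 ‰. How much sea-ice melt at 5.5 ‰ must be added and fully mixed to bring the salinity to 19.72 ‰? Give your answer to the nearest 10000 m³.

1180000 m³

Salt balance: 1,900,000×28.57 + V×5.5 = (1,900,000+V)×19.72
54,283,000 + 5.5V = 37,468,000 + 19.72V
16,815,000 = 14.22V
V = 1,182,489.45 m³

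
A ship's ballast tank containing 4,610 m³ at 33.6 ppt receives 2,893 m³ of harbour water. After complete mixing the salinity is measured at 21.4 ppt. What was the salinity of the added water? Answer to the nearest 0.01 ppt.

1.96 ppt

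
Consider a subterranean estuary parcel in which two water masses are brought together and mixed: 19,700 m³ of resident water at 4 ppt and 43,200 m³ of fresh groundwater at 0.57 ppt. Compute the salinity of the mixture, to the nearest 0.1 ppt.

Mass of salt is conserved:
salt = 19,700×4 + 43,200×0.57 = 78,800 + 24,624 = 103,424
volume = 19,700 + 43,200 = 62,900 m³
S = 103,424 / 62,900 = 1.644 ppt

1.6 ppt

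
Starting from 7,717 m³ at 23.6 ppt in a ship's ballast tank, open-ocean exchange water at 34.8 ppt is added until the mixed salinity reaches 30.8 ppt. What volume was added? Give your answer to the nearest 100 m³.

13900 m³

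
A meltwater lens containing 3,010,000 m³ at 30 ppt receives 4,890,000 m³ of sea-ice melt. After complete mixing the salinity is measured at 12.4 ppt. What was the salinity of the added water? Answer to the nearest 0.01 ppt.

Salt balance: 3,010,000×30 + 4,890,000×S = 7,900,000×12.4
90,300,000 + 4,890,000·S = 97,960,000
S = (97,960,000 − 90,300,000) / 4,890,000 = 1.5665 ppt

1.57 ppt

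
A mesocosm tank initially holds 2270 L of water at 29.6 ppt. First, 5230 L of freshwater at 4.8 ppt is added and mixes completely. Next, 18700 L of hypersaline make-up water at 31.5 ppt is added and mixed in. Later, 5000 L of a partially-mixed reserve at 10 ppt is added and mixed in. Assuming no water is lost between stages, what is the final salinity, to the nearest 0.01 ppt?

23.44 ppt

Weighted by volume,
Initial salt = 2,270×29.6 = 67,192
After stage 1: salt = 67,192 + 5,230×4.8 = 92,296; volume = 7,500 L; S = 12.306 ppt
After stage 2: salt = 92,296 + 18,700×31.5 = 681,346; volume = 26,200 L; S = 26.006 ppt
After stage 3: salt = 681,346 + 5,000×10 = 731,346; volume = 31,200 L
S = 731,346 / 31,200 = 23.4406 ppt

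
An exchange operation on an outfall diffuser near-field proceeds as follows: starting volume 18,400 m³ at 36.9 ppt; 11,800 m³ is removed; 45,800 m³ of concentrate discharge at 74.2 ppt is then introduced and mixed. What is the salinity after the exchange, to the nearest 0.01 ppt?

69.50 ppt

Remaining after removal: 6,600 m³ at 36.9 ppt (salt = 243,540)
After addition: salt = 243,540 + 45,800×74.2 = 3,641,900; volume = 52,400 m³
S = 3,641,900 / 52,400 = 69.5019 ppt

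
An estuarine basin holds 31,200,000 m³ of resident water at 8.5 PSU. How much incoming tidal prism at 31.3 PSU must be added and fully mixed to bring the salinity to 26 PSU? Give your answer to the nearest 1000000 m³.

103000000 m³

Salt balance: 31,200,000×8.5 + V×31.3 = (31,200,000+V)×26
265,200,000 + 31.3V = 811,200,000 + 26V
546,000,000 = 5.3V
V = 103,018,867.92 m³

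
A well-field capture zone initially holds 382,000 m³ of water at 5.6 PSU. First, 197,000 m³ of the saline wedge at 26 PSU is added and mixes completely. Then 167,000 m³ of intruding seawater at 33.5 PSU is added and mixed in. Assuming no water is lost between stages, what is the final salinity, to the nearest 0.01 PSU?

Total salt / total volume:
Initial salt = 382,000×5.6 = 2,139,200
After stage 1: salt = 2,139,200 + 197,000×26 = 7,261,200; volume = 579,000 m³; S = 12.541 PSU
After stage 2: salt = 7,261,200 + 167,000×33.5 = 12,855,700; volume = 746,000 m³
S = 12,855,700 / 746,000 = 17.2328 PSU

17.23 PSU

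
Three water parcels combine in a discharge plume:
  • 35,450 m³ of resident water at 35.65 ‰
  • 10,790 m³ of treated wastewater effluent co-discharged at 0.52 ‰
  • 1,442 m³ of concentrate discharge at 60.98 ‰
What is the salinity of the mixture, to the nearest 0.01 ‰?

28.47 ‰

Total salt / total volume:
salt = 35,450×35.65 + 10,790×0.52 + 1,442×60.98 = 1,263,792.5 + 5,610.8 + 87,933.16 = 1,357,336.46
volume = 35,450 + 10,790 + 1,442 = 47,682 m³
S = 1,357,336.46 / 47,682 = 28.4664 ‰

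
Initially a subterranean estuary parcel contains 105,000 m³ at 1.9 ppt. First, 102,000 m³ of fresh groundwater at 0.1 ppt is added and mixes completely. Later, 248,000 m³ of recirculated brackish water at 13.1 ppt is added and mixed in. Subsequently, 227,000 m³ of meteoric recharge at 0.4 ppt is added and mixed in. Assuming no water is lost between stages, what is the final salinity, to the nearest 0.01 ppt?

5.20 ppt

Total salt / total volume:
Initial salt = 105,000×1.9 = 199,500
After stage 1: salt = 199,500 + 102,000×0.1 = 209,700; volume = 207,000 m³; S = 1.013 ppt
After stage 2: salt = 209,700 + 248,000×13.1 = 3,458,500; volume = 455,000 m³; S = 7.601 ppt
After stage 3: salt = 3,458,500 + 227,000×0.4 = 3,549,300; volume = 682,000 m³
S = 3,549,300 / 682,000 = 5.2043 ppt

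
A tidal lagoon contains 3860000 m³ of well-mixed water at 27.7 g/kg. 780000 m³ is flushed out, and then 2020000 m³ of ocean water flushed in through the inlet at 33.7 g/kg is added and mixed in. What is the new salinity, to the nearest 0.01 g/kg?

30.08 g/kg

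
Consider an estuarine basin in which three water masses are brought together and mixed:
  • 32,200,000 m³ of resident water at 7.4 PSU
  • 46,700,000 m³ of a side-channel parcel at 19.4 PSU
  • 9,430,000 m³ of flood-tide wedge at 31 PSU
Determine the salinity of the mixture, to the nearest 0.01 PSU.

16.26 PSU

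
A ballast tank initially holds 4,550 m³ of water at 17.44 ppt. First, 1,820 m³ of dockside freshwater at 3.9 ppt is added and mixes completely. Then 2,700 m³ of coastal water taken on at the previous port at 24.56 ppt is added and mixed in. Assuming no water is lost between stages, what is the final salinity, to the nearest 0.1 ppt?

By conservation of dissolved salt,
Initial salt = 4,550×17.44 = 79,352
After stage 1: salt = 79,352 + 1,820×3.9 = 86,450; volume = 6,370 m³; S = 13.571 ppt
After stage 2: salt = 86,450 + 2,700×24.56 = 152,762; volume = 9,070 m³
S = 152,762 / 9,070 = 16.8426 ppt

16.8 ppt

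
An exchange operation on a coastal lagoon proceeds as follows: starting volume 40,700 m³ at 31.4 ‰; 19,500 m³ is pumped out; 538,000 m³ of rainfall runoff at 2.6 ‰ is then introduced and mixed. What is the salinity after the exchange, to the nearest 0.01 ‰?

3.69 ‰

Remaining after removal: 21,200 m³ at 31.4 ‰ (salt = 665,680)
After addition: salt = 665,680 + 538,000×2.6 = 2,064,480; volume = 559,200 m³
S = 2,064,480 / 559,200 = 3.6918 ‰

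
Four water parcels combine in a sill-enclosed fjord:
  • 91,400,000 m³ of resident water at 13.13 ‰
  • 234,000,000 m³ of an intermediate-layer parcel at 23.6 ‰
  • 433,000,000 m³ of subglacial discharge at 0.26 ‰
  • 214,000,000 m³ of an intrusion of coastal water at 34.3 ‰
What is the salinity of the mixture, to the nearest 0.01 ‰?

By conservation of dissolved salt,
salt = 91,400,000×13.13 + 234,000,000×23.6 + 433,000,000×0.26 + 214,000,000×34.3 = 1,200,082,000 + 5,522,400,000 + 112,580,000 + 7,340,200,000 = 14,175,262,000
volume = 91,400,000 + 234,000,000 + 433,000,000 + 214,000,000 = 972,400,000 m³
S = 14,175,262,000 / 972,400,000 = 14.5776 ‰

14.58 ‰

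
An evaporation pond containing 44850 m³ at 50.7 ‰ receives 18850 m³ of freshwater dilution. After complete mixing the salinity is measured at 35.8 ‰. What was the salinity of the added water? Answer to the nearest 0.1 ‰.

0.3 ‰

Salt balance: 44,850×50.7 + 18,850×S = 63,700×35.8
2,273,895 + 18,850·S = 2,280,460
S = (2,280,460 − 2,273,895) / 18,850 = 0.3483 ‰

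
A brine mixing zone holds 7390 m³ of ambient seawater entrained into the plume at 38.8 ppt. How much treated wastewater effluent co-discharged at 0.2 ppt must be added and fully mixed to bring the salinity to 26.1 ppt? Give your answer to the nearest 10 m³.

3620 m³

Salt balance: 7,390×38.8 + V×0.2 = (7,390+V)×26.1
286,732 + 0.2V = 192,879 + 26.1V
93,853 = 25.9V
V = 3,623.67 m³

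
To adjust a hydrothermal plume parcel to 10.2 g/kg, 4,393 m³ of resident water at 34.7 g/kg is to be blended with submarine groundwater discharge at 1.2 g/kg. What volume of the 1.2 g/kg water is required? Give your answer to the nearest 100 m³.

12000 m³

Salt balance: 4,393×34.7 + V×1.2 = (4,393+V)×10.2
152,437.1 + 1.2V = 44,808.6 + 10.2V
107,628.5 = 9V
V = 11,958.72 m³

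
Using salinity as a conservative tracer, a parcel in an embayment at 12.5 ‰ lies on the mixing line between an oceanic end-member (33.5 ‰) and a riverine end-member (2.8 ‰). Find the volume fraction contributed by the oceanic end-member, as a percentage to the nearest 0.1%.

31.6%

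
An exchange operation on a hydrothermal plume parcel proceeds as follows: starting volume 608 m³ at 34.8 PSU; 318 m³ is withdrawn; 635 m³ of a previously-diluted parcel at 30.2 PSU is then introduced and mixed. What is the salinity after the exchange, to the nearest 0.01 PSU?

31.64 PSU

Remaining after removal: 290 m³ at 34.8 PSU (salt = 10,092)
After addition: salt = 10,092 + 635×30.2 = 29,269; volume = 925 m³
S = 29,269 / 925 = 31.6422 PSU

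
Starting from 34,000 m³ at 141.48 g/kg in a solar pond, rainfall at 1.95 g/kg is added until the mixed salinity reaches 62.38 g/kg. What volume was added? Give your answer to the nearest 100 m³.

44500 m³

Salt balance: 34,000×141.48 + V×1.95 = (34,000+V)×62.38
4,810,320 + 1.95V = 2,120,920 + 62.38V
2,689,400 = 60.43V
V = 44,504.39 m³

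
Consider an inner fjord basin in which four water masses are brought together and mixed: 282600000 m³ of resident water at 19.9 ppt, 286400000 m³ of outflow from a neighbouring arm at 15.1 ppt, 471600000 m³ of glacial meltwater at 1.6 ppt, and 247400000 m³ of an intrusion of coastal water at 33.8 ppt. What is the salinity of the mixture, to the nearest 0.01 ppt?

14.80 ppt

Salt balance:
salt = 282,600,000×19.9 + 286,400,000×15.1 + 471,600,000×1.6 + 247,400,000×33.8 = 5,623,740,000 + 4,324,640,000 + 754,560,000 + 8,362,120,000 = 19,065,060,000
volume = 282,600,000 + 286,400,000 + 471,600,000 + 247,400,000 = 1,288,000,000 m³
S = 19,065,060,000 / 1,288,000,000 = 14.8021 ppt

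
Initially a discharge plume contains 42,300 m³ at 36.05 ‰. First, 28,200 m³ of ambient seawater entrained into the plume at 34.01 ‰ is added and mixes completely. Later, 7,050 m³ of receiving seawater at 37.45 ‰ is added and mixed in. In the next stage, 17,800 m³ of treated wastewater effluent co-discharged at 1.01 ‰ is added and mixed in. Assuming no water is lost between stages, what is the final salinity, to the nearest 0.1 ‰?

Mass of salt is conserved:
Initial salt = 42,300×36.05 = 1,524,915
After stage 1: salt = 1,524,915 + 28,200×34.01 = 2,483,997; volume = 70,500 m³; S = 35.234 ‰
After stage 2: salt = 2,483,997 + 7,050×37.45 = 2,748,019.5; volume = 77,550 m³; S = 35.435 ‰
After stage 3: salt = 2,748,019.5 + 17,800×1.01 = 2,765,997.5; volume = 95,350 m³
S = 2,765,997.5 / 95,350 = 29.0089 ‰

29.0 ‰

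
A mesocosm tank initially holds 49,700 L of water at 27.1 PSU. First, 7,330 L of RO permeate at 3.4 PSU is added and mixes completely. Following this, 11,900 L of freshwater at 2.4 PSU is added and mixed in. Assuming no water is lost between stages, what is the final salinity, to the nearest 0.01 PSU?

20.32 PSU

Salt balance:
Initial salt = 49,700×27.1 = 1,346,870
After stage 1: salt = 1,346,870 + 7,330×3.4 = 1,371,792; volume = 57,030 L; S = 24.054 PSU
After stage 2: salt = 1,371,792 + 11,900×2.4 = 1,400,352; volume = 68,930 L
S = 1,400,352 / 68,930 = 20.3156 PSU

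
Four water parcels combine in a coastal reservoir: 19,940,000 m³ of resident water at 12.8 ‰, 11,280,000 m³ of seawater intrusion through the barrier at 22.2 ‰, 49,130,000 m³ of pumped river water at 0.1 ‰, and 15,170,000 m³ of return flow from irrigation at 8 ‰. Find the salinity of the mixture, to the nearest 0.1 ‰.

6.6 ‰

Mass of salt is conserved:
salt = 19,940,000×12.8 + 11,280,000×22.2 + 49,130,000×0.1 + 15,170,000×8 = 255,232,000 + 250,416,000 + 4,913,000 + 121,360,000 = 631,921,000
volume = 19,940,000 + 11,280,000 + 49,130,000 + 15,170,000 = 95,520,000 m³
S = 631,921,000 / 95,520,000 = 6.616 ‰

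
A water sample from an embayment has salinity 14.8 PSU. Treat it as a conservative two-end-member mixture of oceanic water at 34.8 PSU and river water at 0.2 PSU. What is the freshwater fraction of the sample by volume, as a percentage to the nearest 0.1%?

57.8%

Let f be the freshwater fraction. Salt balance per unit volume:
f×0.2 + (1−f)×34.8 = 14.8
f = (34.8 − 14.8) / (34.8 − 0.2) = 20/34.6 = 0.578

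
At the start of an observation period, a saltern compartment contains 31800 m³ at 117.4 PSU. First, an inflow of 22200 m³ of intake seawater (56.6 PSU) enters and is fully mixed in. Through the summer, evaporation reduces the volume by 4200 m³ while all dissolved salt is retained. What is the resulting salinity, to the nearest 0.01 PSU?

After mixing: salt = 31,800×117.4 + 22,200×56.6 = 4,989,840; volume = 54,000 m³
After evaporation: salt unchanged = 4,989,840; volume = 54,000 − 4,200 = 49,800 m³
S = 4,989,840 / 49,800 = 100.1976 PSU

100.20 PSU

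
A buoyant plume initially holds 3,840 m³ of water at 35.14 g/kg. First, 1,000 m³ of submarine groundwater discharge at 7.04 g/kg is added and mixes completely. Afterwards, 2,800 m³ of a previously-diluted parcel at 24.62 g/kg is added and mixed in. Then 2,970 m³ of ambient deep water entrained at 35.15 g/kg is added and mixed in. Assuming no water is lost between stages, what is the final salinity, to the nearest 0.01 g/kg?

29.72 g/kg

Mass of salt is conserved:
Initial salt = 3,840×35.14 = 134,937.6
After stage 1: salt = 134,937.6 + 1,000×7.04 = 141,977.6; volume = 4,840 m³; S = 29.334 g/kg
After stage 2: salt = 141,977.6 + 2,800×24.62 = 210,913.6; volume = 7,640 m³; S = 27.606 g/kg
After stage 3: salt = 210,913.6 + 2,970×35.15 = 315,309.1; volume = 10,610 m³
S = 315,309.1 / 10,610 = 29.7181 g/kg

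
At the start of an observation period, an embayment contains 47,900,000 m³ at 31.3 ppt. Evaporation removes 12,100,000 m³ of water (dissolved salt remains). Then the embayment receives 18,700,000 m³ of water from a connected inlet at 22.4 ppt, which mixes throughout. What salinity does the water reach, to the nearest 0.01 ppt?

35.20 ppt

After evaporation: salt = 47,900,000×31.3 = 1,499,270,000; volume = 47,900,000 − 12,100,000 = 35,800,000 m³
After mixing: salt = 1,499,270,000 + 18,700,000×22.4 = 1,918,150,000; volume = 35,800,000 + 18,700,000 = 54,500,000 m³
S = 1,918,150,000 / 54,500,000 = 35.1954 ppt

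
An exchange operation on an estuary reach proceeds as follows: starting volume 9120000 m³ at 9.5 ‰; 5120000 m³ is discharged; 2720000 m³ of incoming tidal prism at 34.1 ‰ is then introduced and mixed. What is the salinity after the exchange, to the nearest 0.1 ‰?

19.5 ‰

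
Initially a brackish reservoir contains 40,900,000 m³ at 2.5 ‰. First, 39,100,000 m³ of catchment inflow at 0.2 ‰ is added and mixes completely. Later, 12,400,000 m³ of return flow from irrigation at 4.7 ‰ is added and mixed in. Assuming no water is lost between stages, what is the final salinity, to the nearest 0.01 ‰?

1.82 ‰

Salt balance:
Initial salt = 40,900,000×2.5 = 102,250,000
After stage 1: salt = 102,250,000 + 39,100,000×0.2 = 110,070,000; volume = 80,000,000 m³; S = 1.376 ‰
After stage 2: salt = 110,070,000 + 12,400,000×4.7 = 168,350,000; volume = 92,400,000 m³
S = 168,350,000 / 92,400,000 = 1.822 ‰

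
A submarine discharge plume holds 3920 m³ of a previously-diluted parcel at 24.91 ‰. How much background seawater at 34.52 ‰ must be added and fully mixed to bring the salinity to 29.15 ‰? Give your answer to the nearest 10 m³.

3100 m³

Salt balance: 3,920×24.91 + V×34.52 = (3,920+V)×29.15
97,647.2 + 34.52V = 114,268 + 29.15V
16,620.8 = 5.37V
V = 3,095.12 m³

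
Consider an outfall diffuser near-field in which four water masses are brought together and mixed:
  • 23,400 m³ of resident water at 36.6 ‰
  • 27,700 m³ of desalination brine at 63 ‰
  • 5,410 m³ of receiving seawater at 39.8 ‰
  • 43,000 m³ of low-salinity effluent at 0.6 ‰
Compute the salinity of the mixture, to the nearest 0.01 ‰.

Mass of salt is conserved:
salt = 23,400×36.6 + 27,700×63 + 5,410×39.8 + 43,000×0.6 = 856,440 + 1,745,100 + 215,318 + 25,800 = 2,842,658
volume = 23,400 + 27,700 + 5,410 + 43,000 = 99,510 m³
S = 2,842,658 / 99,510 = 28.5666 ‰

28.57 ‰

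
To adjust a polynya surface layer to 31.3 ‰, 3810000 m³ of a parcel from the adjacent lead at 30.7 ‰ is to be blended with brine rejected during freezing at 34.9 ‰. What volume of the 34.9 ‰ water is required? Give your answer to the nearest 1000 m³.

Salt balance: 3,810,000×30.7 + V×34.9 = (3,810,000+V)×31.3
116,967,000 + 34.9V = 119,253,000 + 31.3V
2,286,000 = 3.6V
V = 635,000 m³

635000 m³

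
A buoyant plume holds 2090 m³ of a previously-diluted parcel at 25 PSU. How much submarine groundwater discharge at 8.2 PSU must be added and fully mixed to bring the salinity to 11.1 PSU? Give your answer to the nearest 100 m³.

10000 m³

Salt balance: 2,090×25 + V×8.2 = (2,090+V)×11.1
52,250 + 8.2V = 23,199 + 11.1V
29,051 = 2.9V
V = 10,017.59 m³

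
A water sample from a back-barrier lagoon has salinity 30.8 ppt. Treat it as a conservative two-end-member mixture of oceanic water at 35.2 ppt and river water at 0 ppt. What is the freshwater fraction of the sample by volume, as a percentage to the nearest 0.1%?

Let f be the freshwater fraction. Salt balance per unit volume:
f×0 + (1−f)×35.2 = 30.8
f = (35.2 − 30.8) / (35.2 − 0) = 4.4/35.2 = 0.125

12.5%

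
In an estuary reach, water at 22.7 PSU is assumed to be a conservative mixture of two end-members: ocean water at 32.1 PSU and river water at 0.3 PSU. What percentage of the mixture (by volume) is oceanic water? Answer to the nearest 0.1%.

70.4%

Let g be the oceanic fraction. Salt balance per unit volume:
g×32.1 + (1−g)×0.3 = 22.7
g = (22.7 − 0.3) / (32.1 − 0.3) = 22.4/31.8 = 0.7044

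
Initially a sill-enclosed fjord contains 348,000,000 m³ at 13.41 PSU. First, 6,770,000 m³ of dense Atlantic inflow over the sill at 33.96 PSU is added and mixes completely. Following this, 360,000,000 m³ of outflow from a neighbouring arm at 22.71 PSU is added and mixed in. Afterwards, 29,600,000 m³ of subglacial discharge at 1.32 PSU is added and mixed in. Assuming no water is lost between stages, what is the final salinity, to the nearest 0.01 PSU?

17.61 PSU

Weighted by volume,
Initial salt = 348,000,000×13.41 = 4,666,680,000
After stage 1: salt = 4,666,680,000 + 6,770,000×33.96 = 4,896,589,200; volume = 354,770,000 m³; S = 13.802 PSU
After stage 2: salt = 4,896,589,200 + 360,000,000×22.71 = 13,072,189,200; volume = 714,770,000 m³; S = 18.289 PSU
After stage 3: salt = 13,072,189,200 + 29,600,000×1.32 = 13,111,261,200; volume = 744,370,000 m³
S = 13,111,261,200 / 744,370,000 = 17.6139 PSU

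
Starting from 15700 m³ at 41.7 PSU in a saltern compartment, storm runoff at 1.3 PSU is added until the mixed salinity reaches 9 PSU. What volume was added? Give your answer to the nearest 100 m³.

Salt balance: 15,700×41.7 + V×1.3 = (15,700+V)×9
654,690 + 1.3V = 141,300 + 9V
513,390 = 7.7V
V = 66,674.03 m³

66700 m³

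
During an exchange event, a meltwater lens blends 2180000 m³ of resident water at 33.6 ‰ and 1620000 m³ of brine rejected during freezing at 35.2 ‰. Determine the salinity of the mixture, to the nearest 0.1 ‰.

34.3 ‰

Salt balance:
salt = 2,180,000×33.6 + 1,620,000×35.2 = 73,248,000 + 57,024,000 = 130,272,000
volume = 2,180,000 + 1,620,000 = 3,800,000 m³
S = 130,272,000 / 3,800,000 = 34.282 ‰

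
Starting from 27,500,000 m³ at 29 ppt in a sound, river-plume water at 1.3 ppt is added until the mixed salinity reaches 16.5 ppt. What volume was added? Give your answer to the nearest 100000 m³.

22600000 m³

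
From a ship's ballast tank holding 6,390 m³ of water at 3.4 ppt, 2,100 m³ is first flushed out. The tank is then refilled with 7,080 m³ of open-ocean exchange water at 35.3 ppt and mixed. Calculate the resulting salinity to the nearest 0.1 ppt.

23.3 ppt

Remaining after removal: 4,290 m³ at 3.4 ppt (salt = 14,586)
After addition: salt = 14,586 + 7,080×35.3 = 264,510; volume = 11,370 m³
S = 264,510 / 11,370 = 23.2639 ppt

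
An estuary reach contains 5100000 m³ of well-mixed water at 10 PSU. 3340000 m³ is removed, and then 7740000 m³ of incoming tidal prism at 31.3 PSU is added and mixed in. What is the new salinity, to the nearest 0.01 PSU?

27.35 PSU

Remaining after removal: 1,760,000 m³ at 10 PSU (salt = 17,600,000)
After addition: salt = 17,600,000 + 7,740,000×31.3 = 259,862,000; volume = 9,500,000 m³
S = 259,862,000 / 9,500,000 = 27.3539 PSU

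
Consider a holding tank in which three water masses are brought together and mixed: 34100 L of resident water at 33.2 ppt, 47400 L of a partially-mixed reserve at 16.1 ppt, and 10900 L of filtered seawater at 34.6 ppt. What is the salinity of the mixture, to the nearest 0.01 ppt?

Mass of salt is conserved:
salt = 34,100×33.2 + 47,400×16.1 + 10,900×34.6 = 1,132,120 + 763,140 + 377,140 = 2,272,400
volume = 34,100 + 47,400 + 10,900 = 92,400 L
S = 2,272,400 / 92,400 = 24.5931 ppt

24.59 ppt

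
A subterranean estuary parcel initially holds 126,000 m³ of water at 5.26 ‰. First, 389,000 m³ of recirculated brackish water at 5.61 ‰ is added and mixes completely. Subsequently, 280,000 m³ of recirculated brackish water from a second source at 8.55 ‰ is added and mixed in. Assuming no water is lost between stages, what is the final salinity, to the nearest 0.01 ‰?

6.59 ‰

Total salt / total volume:
Initial salt = 126,000×5.26 = 662,760
After stage 1: salt = 662,760 + 389,000×5.61 = 2,845,050; volume = 515,000 m³; S = 5.524 ‰
After stage 2: salt = 2,845,050 + 280,000×8.55 = 5,239,050; volume = 795,000 m³
S = 5,239,050 / 795,000 = 6.59 ‰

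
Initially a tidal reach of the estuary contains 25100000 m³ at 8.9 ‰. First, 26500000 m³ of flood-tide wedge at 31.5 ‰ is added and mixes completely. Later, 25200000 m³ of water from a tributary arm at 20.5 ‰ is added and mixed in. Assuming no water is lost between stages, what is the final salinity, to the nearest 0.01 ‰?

Conserving salt mass:
Initial salt = 25,100,000×8.9 = 223,390,000
After stage 1: salt = 223,390,000 + 26,500,000×31.5 = 1,058,140,000; volume = 51,600,000 m³; S = 20.507 ‰
After stage 2: salt = 1,058,140,000 + 25,200,000×20.5 = 1,574,740,000; volume = 76,800,000 m³
S = 1,574,740,000 / 76,800,000 = 20.5044 ‰

20.50 ‰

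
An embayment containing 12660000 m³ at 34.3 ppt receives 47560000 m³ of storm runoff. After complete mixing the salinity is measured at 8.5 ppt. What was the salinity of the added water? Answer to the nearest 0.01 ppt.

1.63 ppt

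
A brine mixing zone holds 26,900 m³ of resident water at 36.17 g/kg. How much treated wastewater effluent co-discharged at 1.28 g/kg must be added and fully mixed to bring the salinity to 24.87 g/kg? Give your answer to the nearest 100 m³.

12900 m³

Salt balance: 26,900×36.17 + V×1.28 = (26,900+V)×24.87
972,973 + 1.28V = 669,003 + 24.87V
303,970 = 23.59V
V = 12,885.54 m³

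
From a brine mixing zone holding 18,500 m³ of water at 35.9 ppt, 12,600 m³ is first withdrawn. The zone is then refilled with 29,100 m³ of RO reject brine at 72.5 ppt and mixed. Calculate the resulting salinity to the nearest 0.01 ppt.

66.33 ppt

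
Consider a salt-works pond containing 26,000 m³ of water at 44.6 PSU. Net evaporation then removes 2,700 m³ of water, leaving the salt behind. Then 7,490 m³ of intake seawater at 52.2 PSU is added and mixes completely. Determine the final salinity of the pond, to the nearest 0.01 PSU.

After evaporation: salt = 26,000×44.6 = 1,159,600; volume = 26,000 − 2,700 = 23,300 m³
After mixing: salt = 1,159,600 + 7,490×52.2 = 1,550,578; volume = 23,300 + 7,490 = 30,790 m³
S = 1,550,578 / 30,790 = 50.3598 PSU

50.36 PSU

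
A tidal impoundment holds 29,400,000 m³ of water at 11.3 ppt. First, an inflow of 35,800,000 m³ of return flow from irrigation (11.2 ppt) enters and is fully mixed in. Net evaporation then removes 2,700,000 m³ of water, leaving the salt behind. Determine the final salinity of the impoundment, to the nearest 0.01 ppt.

After mixing: salt = 29,400,000×11.3 + 35,800,000×11.2 = 733,180,000; volume = 65,200,000 m³
After evaporation: salt unchanged = 733,180,000; volume = 65,200,000 − 2,700,000 = 62,500,000 m³
S = 733,180,000 / 62,500,000 = 11.7309 ppt

11.73 ppt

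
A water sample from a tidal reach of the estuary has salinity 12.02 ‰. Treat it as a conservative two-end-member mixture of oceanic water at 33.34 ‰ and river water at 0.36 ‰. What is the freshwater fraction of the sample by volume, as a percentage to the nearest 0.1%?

Let f be the freshwater fraction. Salt balance per unit volume:
f×0.36 + (1−f)×33.34 = 12.02
f = (33.34 − 12.02) / (33.34 − 0.36) = 21.32/32.98 = 0.6465

64.6%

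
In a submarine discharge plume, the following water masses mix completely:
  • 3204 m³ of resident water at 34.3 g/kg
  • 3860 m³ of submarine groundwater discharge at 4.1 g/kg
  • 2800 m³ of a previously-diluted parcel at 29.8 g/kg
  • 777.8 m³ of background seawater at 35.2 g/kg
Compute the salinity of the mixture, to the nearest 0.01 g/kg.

Weighted by volume,
salt = 3,204×34.3 + 3,860×4.1 + 2,800×29.8 + 777.8×35.2 = 109,897.2 + 15,826 + 83,440 + 27,378.56 = 236,541.76
volume = 3,204 + 3,860 + 2,800 + 777.8 = 10,641.8 m³
S = 236,541.76 / 10,641.8 = 22.2276 g/kg

22.23 g/kg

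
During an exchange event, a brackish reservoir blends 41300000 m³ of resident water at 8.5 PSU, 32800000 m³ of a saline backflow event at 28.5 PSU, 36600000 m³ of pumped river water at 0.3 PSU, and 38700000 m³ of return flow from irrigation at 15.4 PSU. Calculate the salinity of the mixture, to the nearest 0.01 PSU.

Salt balance:
salt = 41,300,000×8.5 + 32,800,000×28.5 + 36,600,000×0.3 + 38,700,000×15.4 = 351,050,000 + 934,800,000 + 10,980,000 + 595,980,000 = 1,892,810,000
volume = 41,300,000 + 32,800,000 + 36,600,000 + 38,700,000 = 149,400,000 m³
S = 1,892,810,000 / 149,400,000 = 12.6694 PSU

12.67 PSU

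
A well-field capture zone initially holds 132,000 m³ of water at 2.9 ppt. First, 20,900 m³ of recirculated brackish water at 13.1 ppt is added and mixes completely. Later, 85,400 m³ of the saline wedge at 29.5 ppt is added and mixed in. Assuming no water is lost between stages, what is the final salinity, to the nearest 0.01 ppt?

13.33 ppt

Mass of salt is conserved:
Initial salt = 132,000×2.9 = 382,800
After stage 1: salt = 382,800 + 20,900×13.1 = 656,590; volume = 152,900 m³; S = 4.294 ppt
After stage 2: salt = 656,590 + 85,400×29.5 = 3,175,890; volume = 238,300 m³
S = 3,175,890 / 238,300 = 13.3273 ppt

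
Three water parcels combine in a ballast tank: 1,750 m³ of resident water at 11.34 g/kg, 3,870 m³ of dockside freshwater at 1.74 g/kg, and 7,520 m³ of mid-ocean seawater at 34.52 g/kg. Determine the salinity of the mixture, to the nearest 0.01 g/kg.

21.78 g/kg

Total salt / total volume:
salt = 1,750×11.34 + 3,870×1.74 + 7,520×34.52 = 19,845 + 6,733.8 + 259,590.4 = 286,169.2
volume = 1,750 + 3,870 + 7,520 = 13,140 m³
S = 286,169.2 / 13,140 = 21.7785 g/kg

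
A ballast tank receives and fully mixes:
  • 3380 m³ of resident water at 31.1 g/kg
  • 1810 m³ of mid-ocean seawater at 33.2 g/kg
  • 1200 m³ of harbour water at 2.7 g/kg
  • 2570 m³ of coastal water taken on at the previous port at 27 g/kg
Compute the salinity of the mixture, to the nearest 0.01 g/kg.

By conservation of dissolved salt,
salt = 3,380×31.1 + 1,810×33.2 + 1,200×2.7 + 2,570×27 = 105,118 + 60,092 + 3,240 + 69,390 = 237,840
volume = 3,380 + 1,810 + 1,200 + 2,570 = 8,960 m³
S = 237,840 / 8,960 = 26.5446 g/kg

26.54 g/kg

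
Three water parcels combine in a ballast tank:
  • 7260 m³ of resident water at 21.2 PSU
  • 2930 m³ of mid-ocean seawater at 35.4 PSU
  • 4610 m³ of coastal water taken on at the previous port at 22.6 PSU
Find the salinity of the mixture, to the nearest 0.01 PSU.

24.45 PSU

By conservation of dissolved salt,
salt = 7,260×21.2 + 2,930×35.4 + 4,610×22.6 = 153,912 + 103,722 + 104,186 = 361,820
volume = 7,260 + 2,930 + 4,610 = 14,800 m³
S = 361,820 / 14,800 = 24.4473 PSU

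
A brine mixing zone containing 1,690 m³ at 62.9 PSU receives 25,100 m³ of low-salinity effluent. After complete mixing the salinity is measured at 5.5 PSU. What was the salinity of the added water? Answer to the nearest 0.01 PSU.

Salt balance: 1,690×62.9 + 25,100×S = 26,790×5.5
106,301 + 25,100·S = 147,345
S = (147,345 − 106,301) / 25,100 = 1.6352 PSU

1.64 PSU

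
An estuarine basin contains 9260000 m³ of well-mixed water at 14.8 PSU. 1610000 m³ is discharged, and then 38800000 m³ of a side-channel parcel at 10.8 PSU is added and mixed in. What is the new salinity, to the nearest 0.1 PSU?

Remaining after removal: 7,650,000 m³ at 14.8 PSU (salt = 113,220,000)
After addition: salt = 113,220,000 + 38,800,000×10.8 = 532,260,000; volume = 46,450,000 m³
S = 532,260,000 / 46,450,000 = 11.4588 PSU

11.5 PSU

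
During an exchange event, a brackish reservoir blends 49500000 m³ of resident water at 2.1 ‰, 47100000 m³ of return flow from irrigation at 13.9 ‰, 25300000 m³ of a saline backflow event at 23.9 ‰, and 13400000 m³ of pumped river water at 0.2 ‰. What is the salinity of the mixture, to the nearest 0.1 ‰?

10.1 ‰

By conservation of dissolved salt,
salt = 49,500,000×2.1 + 47,100,000×13.9 + 25,300,000×23.9 + 13,400,000×0.2 = 103,950,000 + 654,690,000 + 604,670,000 + 2,680,000 = 1,365,990,000
volume = 49,500,000 + 47,100,000 + 25,300,000 + 13,400,000 = 135,300,000 m³
S = 1,365,990,000 / 135,300,000 = 10.096 ‰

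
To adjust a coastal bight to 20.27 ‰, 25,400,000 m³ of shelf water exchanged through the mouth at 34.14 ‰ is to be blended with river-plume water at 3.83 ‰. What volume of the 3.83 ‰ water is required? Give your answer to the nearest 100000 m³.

21400000 m³

Salt balance: 25,400,000×34.14 + V×3.83 = (25,400,000+V)×20.27
867,156,000 + 3.83V = 514,858,000 + 20.27V
352,298,000 = 16.44V
V = 21,429,318.73 m³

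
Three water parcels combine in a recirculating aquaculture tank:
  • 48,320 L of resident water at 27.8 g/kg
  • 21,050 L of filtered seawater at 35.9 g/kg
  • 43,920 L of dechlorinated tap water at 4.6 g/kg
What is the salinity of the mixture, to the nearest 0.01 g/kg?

20.31 g/kg

Conserving salt mass:
salt = 48,320×27.8 + 21,050×35.9 + 43,920×4.6 = 1,343,296 + 755,695 + 202,032 = 2,301,023
volume = 48,320 + 21,050 + 43,920 = 113,290 L
S = 2,301,023 / 113,290 = 20.3109 g/kg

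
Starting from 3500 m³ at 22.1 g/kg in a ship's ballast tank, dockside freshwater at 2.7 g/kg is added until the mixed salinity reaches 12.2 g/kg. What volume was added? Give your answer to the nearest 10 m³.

Salt balance: 3,500×22.1 + V×2.7 = (3,500+V)×12.2
77,350 + 2.7V = 42,700 + 12.2V
34,650 = 9.5V
V = 3,647.37 m³

3650 m³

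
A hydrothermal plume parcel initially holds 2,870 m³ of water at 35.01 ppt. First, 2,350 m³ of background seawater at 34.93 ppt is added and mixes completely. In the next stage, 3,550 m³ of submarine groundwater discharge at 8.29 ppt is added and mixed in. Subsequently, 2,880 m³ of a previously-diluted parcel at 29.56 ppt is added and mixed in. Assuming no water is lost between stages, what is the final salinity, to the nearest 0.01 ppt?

Total salt / total volume:
Initial salt = 2,870×35.01 = 100,478.7
After stage 1: salt = 100,478.7 + 2,350×34.93 = 182,564.2; volume = 5,220 m³; S = 34.974 ppt
After stage 2: salt = 182,564.2 + 3,550×8.29 = 211,993.7; volume = 8,770 m³; S = 24.173 ppt
After stage 3: salt = 211,993.7 + 2,880×29.56 = 297,126.5; volume = 11,650 m³
S = 297,126.5 / 11,650 = 25.5044 ppt

25.50 ppt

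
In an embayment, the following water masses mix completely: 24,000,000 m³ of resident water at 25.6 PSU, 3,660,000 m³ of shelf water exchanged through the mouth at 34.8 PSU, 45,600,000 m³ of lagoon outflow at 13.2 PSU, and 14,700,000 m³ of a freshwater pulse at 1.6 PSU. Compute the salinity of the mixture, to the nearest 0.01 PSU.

15.54 PSU

By conservation of dissolved salt,
salt = 24,000,000×25.6 + 3,660,000×34.8 + 45,600,000×13.2 + 14,700,000×1.6 = 614,400,000 + 127,368,000 + 601,920,000 + 23,520,000 = 1,367,208,000
volume = 24,000,000 + 3,660,000 + 45,600,000 + 14,700,000 = 87,960,000 m³
S = 1,367,208,000 / 87,960,000 = 15.5435 PSU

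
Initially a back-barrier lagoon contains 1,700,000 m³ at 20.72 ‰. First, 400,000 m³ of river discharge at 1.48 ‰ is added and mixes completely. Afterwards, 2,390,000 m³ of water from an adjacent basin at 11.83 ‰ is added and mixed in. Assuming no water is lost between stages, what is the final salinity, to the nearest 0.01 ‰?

14.27 ‰

Salt balance:
Initial salt = 1,700,000×20.72 = 35,224,000
After stage 1: salt = 35,224,000 + 400,000×1.48 = 35,816,000; volume = 2,100,000 m³; S = 17.055 ‰
After stage 2: salt = 35,816,000 + 2,390,000×11.83 = 64,089,700; volume = 4,490,000 m³
S = 64,089,700 / 4,490,000 = 14.2739 ‰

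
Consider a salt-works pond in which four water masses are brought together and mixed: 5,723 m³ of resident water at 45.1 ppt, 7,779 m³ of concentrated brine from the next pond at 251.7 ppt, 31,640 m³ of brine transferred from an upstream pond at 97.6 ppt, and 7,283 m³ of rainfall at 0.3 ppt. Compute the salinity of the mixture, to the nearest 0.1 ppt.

101.2 ppt

Conserving salt mass:
salt = 5,723×45.1 + 7,779×251.7 + 31,640×97.6 + 7,283×0.3 = 258,107.3 + 1,957,974.3 + 3,088,064 + 2,184.9 = 5,306,330.5
volume = 5,723 + 7,779 + 31,640 + 7,283 = 52,425 m³
S = 5,306,330.5 / 52,425 = 101.218 ppt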